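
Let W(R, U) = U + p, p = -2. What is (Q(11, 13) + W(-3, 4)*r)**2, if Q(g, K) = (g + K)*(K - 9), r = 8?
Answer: 12544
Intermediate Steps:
W(R, U) = -2 + U (W(R, U) = U - 2 = -2 + U)
Q(g, K) = (-9 + K)*(K + g) (Q(g, K) = (K + g)*(-9 + K) = (-9 + K)*(K + g))
(Q(11, 13) + W(-3, 4)*r)**2 = ((13**2 - 9*13 - 9*11 + 13*11) + (-2 + 4)*8)**2 = ((169 - 117 - 99 + 143) + 2*8)**2 = (96 + 16)**2 = 112**2 = 12544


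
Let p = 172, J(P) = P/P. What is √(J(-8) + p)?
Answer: √173 ≈ 13.153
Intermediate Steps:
J(P) = 1
√(J(-8) + p) = √(1 + 172) = √173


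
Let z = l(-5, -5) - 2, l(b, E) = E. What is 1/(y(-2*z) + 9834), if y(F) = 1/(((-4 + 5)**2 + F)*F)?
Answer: 210/2065141 ≈ 0.00010169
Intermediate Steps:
z = -7 (z = -5 - 2 = -7)
y(F) = 1/(F*(1 + F)) (y(F) = 1/((1**2 + F)*F) = 1/((1 + F)*F) = 1/(F*(1 + F)))
1/(y(-2*z) + 9834) = 1/(1/(((-2*(-7)))*(1 - 2*(-7))) + 9834) = 1/(1/(14*(1 + 14)) + 9834) = 1/((1/14)/15 + 9834) = 1/((1/14)*(1/15) + 9834) = 1/(1/210 + 9834) = 1/(2065141/210) = 210/2065141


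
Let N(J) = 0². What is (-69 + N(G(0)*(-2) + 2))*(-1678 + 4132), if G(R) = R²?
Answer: -169326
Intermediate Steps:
N(J) = 0
(-69 + N(G(0)*(-2) + 2))*(-1678 + 4132) = (-69 + 0)*(-1678 + 4132) = -69*2454 = -169326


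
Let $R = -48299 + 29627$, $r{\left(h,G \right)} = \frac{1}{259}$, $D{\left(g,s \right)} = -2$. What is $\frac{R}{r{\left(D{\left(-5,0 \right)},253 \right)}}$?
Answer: $-4836048$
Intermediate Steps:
$r{\left(h,G \right)} = \frac{1}{259}$
$R = -18672$
$\frac{R}{r{\left(D{\left(-5,0 \right)},253 \right)}} = - 18672 \frac{1}{\frac{1}{259}} = \left(-18672\right) 259 = -4836048$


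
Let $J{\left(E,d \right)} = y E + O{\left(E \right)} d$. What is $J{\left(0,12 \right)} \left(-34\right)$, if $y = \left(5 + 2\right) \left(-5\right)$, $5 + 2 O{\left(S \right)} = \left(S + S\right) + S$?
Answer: $1020$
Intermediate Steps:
$O{\left(S \right)} = - \frac{5}{2} + \frac{3 S}{2}$ ($O{\left(S \right)} = - \frac{5}{2} + \frac{\left(S + S\right) + S}{2} = - \frac{5}{2} + \frac{2 S + S}{2} = - \frac{5}{2} + \frac{3 S}{2}$)
$y = -35$ ($y = 7 \left(-5\right) = -35$)
$J{\left(E,d \right)} = - 35 E + d \left(- \frac{5}{2} + \frac{3 E}{2}\right)$ ($J{\left(E,d \right)} = - 35 E + \left(- \frac{5}{2} + \frac{3 E}{2}\right) d = - 35 E + d \left(- \frac{5}{2} + \frac{3 E}{2}\right)$)
$J{\left(0,12 \right)} \left(-34\right) = \left(\left(-35\right) 0 + \frac{1}{2} \cdot 12 \left(-5 + 3 \cdot 0\right)\right) \left(-34\right) = \left(0 + \frac{1}{2} \cdot 12 \left(-5 + 0\right)\right) \left(-34\right) = \left(0 + \frac{1}{2} \cdot 12 \left(-5\right)\right) \left(-34\right) = \left(0 - 30\right) \left(-34\right) = \left(-30\right) \left(-34\right) = 1020$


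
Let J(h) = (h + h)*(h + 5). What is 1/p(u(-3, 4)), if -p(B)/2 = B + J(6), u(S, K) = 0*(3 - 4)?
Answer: -1/264 ≈ -0.0037879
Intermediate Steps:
u(S, K) = 0 (u(S, K) = 0*(-1) = 0)
J(h) = 2*h*(5 + h) (J(h) = (2*h)*(5 + h) = 2*h*(5 + h))
p(B) = -264 - 2*B (p(B) = -2*(B + 2*6*(5 + 6)) = -2*(B + 2*6*11) = -2*(B + 132) = -2*(132 + B) = -264 - 2*B)
1/p(u(-3, 4)) = 1/(-264 - 2*0) = 1/(-264 + 0) = 1/(-264) = -1/264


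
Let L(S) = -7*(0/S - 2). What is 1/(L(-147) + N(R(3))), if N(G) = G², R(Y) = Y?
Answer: 1/23 ≈ 0.043478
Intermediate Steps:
L(S) = 14 (L(S) = -7*(0 - 2) = -7*(-2) = 14)
1/(L(-147) + N(R(3))) = 1/(14 + 3²) = 1/(14 + 9) = 1/23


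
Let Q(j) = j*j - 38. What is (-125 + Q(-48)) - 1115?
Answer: 1026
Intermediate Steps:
Q(j) = -38 + j² (Q(j) = j² - 38 = -38 + j²)
(-125 + Q(-48)) - 1115 = (-125 + (-38 + (-48)²)) - 1115 = (-125 + (-38 + 2304)) - 1115 = (-125 + 2266) - 1115 = 2141 - 1115 = 1026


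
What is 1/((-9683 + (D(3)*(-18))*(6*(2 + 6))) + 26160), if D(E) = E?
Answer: 1/13885 ≈ 7.2020e-5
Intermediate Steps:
1/((-9683 + (D(3)*(-18))*(6*(2 + 6))) + 26160) = 1/((-9683 + (3*(-18))*(6*(2 + 6))) + 26160) = 1/((-9683 - 324*8) + 26160) = 1/((-9683 - 54*48) + 26160) = 1/((-9683 - 2592) + 26160) = 1/(-12275 + 26160) = 1/13885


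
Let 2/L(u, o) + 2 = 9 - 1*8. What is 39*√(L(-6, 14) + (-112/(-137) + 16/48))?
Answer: 13*I*√143439/137 ≈ 35.938*I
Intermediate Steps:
L(u, o) = -2 (L(u, o) = 2/(-2 + (9 - 1*8)) = 2/(-2 + (9 - 8)) = 2/(-2 + 1) = 2/(-1) = 2*(-1) = -2)
39*√(L(-6, 14) + (-112/(-137) + 16/48)) = 39*√(-2 + (-112/(-137) + 16/48)) = 39*√(-2 + (-112*(-1/137) + 16*(1/48))) = 39*√(-2 + (112/137 + ⅓)) = 39*√(-2 + 473/411) = 39*√(-349/411) = 39*(I*√143439/411) = 13*I*√143439/137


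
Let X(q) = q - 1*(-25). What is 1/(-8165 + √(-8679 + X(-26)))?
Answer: -1633/13335181 - 2*I*√2170/66675905 ≈ -0.00012246 - 1.3973e-6*I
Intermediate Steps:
X(q) = 25 + q (X(q) = q + 25 = 25 + q)
1/(-8165 + √(-8679 + X(-26))) = 1/(-8165 + √(-8679 + (25 - 26))) = 1/(-8165 + √(-8679 - 1)) = 1/(-8165 + √(-8680)) = 1/(-8165 + 2*I*√2170)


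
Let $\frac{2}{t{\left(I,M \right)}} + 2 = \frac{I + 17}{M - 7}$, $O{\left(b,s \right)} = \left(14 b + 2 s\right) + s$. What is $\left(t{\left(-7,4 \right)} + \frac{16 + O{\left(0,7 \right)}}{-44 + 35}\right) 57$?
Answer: $- \frac{6137}{24} \approx -255.71$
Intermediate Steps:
$O{\left(b,s \right)} = 3 s + 14 b$ ($O{\left(b,s \right)} = \left(2 s + 14 b\right) + s = 3 s + 14 b$)
$t{\left(I,M \right)} = \frac{2}{-2 + \frac{17 + I}{-7 + M}}$ ($t{\left(I,M \right)} = \frac{2}{-2 + \frac{I + 17}{M - 7}} = \frac{2}{-2 + \frac{17 + I}{-7 + M}}$)
$\left(t{\left(-7,4 \right)} + \frac{16 + O{\left(0,7 \right)}}{-44 + 35}\right) 57 = \left(\frac{2 \left(-7 + 4\right)}{31 - 7 - 8} + \frac{16 + \left(3 \cdot 7 + 14 \cdot 0\right)}{-44 + 35}\right) 57 = \left(2 \frac{1}{31 - 7 - 8} \left(-3\right) + \frac{16 + \left(21 + 0\right)}{-9}\right) 57 = \left(2 \cdot \frac{1}{16} \left(-3\right) + \left(16 + 21\right) \left(- \frac{1}{9}\right)\right) 57 = \left(2 \cdot \frac{1}{16} \left(-3\right) + 37 \left(- \frac{1}{9}\right)\right) 57 = \left(- \frac{3}{8} - \frac{37}{9}\right) 57 = \left(- \frac{323}{72}\right) 57 = - \frac{6137}{24}$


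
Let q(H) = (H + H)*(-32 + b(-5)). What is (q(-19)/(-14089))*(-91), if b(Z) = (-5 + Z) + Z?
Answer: 162526/14089 ≈ 11.536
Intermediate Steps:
b(Z) = -5 + 2*Z
q(H) = -94*H (q(H) = (H + H)*(-32 + (-5 + 2*(-5))) = (2*H)*(-32 + (-5 - 10)) = (2*H)*(-32 - 15) = (2*H)*(-47) = -94*H)
(q(-19)/(-14089))*(-91) = (-94*(-19)/(-14089))*(-91) = (1786*(-1/14089))*(-91) = -1786/14089*(-91) = 162526/14089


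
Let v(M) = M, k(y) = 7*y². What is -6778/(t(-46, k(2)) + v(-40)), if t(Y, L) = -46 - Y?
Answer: 3389/20 ≈ 169.45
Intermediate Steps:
-6778/(t(-46, k(2)) + v(-40)) = -6778/((-46 - 1*(-46)) - 40) = -6778/((-46 + 46) - 40) = -6778/(0 - 40) = -6778/(-40) = -6778*(-1/40) = 3389/20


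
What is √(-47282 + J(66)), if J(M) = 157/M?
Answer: I*√205950030/66 ≈ 217.44*I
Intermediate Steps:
√(-47282 + J(66)) = √(-47282 + 157/66) = √(-3120455/66) = I*√205950030/66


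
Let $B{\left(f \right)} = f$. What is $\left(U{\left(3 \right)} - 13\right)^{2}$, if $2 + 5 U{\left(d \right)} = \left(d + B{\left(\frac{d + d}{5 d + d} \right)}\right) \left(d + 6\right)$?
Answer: $\frac{1369}{25} \approx 54.76$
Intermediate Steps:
$U{\left(d \right)} = - \frac{2}{5} + \frac{\left(6 + d\right) \left(\frac{1}{3} + d\right)}{5}$ ($U{\left(d \right)} = - \frac{2}{5} + \frac{\left(d + \frac{d + d}{5 d + d}\right) \left(d + 6\right)}{5} = - \frac{2}{5} + \frac{\left(d + \frac{2 d}{6 d}\right) \left(6 + d\right)}{5} = - \frac{2}{5} + \frac{\left(d + 2 d \frac{1}{6 d}\right) \left(6 + d\right)}{5} = - \frac{2}{5} + \frac{\left(d + \frac{1}{3}\right) \left(6 + d\right)}{5} = - \frac{2}{5} + \frac{\left(\frac{1}{3} + d\right) \left(6 + d\right)}{5} = - \frac{2}{5} + \frac{\left(6 + d\right) \left(\frac{1}{3} + d\right)}{5}$)
$\left(U{\left(3 \right)} - 13\right)^{2} = \left(\frac{1}{15} \cdot 3 \left(19 + 3 \cdot 3\right) - 13\right)^{2} = \left(\frac{1}{15} \cdot 3 \left(19 + 9\right) - 13\right)^{2} = \left(\frac{1}{15} \cdot 3 \cdot 28 - 13\right)^{2} = \left(\frac{28}{5} - 13\right)^{2} = \left(- \frac{37}{5}\right)^{2} = \frac{1369}{25}$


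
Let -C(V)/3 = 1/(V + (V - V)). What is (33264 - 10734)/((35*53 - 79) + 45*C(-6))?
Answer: 15020/1199 ≈ 12.527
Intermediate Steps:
C(V) = -3/V (C(V) = -3/(V + (V - V)) = -3/(V + 0) = -3/V)
(33264 - 10734)/((35*53 - 79) + 45*C(-6)) = (33264 - 10734)/((35*53 - 79) + 45*(-3/(-6))) = 22530/((1855 - 79) + 45*(-3*(-⅙))) = 22530/(1776 + 45*(½)) = 22530/(1776 + 45/2) = 22530/(3597/2) = 22530*(2/3597) = 15020/1199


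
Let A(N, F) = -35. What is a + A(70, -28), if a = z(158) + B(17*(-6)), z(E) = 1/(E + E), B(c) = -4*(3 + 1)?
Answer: -16115/316 ≈ -50.997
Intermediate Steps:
B(c) = -16 (B(c) = -4*4 = -16)
z(E) = 1/(2*E)
a = -5055/316 (a = (1/2)/158 - 16 = (1/2)*(1/158) - 16 = 1/316 - 16 = -5055/316 ≈ -15.997)
a + A(70, -28) = -5055/316 - 35 = -16115/316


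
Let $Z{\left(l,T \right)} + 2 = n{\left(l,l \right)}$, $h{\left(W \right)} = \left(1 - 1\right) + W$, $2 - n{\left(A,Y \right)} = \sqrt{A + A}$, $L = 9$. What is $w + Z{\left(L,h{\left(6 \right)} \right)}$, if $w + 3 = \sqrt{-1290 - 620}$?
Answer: $-3 - 3 \sqrt{2} + i \sqrt{1910} \approx -7.2426 + 43.704 i$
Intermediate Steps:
$n{\left(A,Y \right)} = 2 - \sqrt{2} \sqrt{A}$ ($n{\left(A,Y \right)} = 2 - \sqrt{A + A} = 2 - \sqrt{2 A} = 2 - \sqrt{2} \sqrt{A}$)
$h{\left(W \right)} = W$ ($h{\left(W \right)} = 0 + W = W$)
$w = -3 + i \sqrt{1910}$ ($w = -3 + \sqrt{-1290 - 620} = -3 + \sqrt{-1910} = -3 + i \sqrt{1910} \approx -3.0 + 43.704 i$)
$Z{\left(l,T \right)} = - \sqrt{2} \sqrt{l}$ ($Z{\left(l,T \right)} = -2 - \left(-2 + \sqrt{2} \sqrt{l}\right) = - \sqrt{2} \sqrt{l}$)
$w + Z{\left(L,h{\left(6 \right)} \right)} = \left(-3 + i \sqrt{1910}\right) - \sqrt{2} \sqrt{9} = \left(-3 + i \sqrt{1910}\right) - \sqrt{2} \cdot 3 = \left(-3 + i \sqrt{1910}\right) - 3 \sqrt{2} = -3 - 3 \sqrt{2} + i \sqrt{1910}$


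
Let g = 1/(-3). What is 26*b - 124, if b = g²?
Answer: -1090/9 ≈ -121.11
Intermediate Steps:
g = -⅓ ≈ -0.33333
b = ⅑ (b = (-⅓)² = ⅑ ≈ 0.11111)
26*b - 124 = 26*(⅑) - 124 = 26/9 - 124 = -1090/9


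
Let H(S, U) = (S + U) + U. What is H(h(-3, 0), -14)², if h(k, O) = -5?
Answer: 1089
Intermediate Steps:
H(S, U) = S + 2*U
H(h(-3, 0), -14)² = (-5 + 2*(-14))² = (-5 - 28)² = (-33)² = 1089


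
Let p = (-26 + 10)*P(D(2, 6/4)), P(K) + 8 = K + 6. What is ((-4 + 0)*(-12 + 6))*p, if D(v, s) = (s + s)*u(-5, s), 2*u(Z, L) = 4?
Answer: -1536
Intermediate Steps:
u(Z, L) = 2 (u(Z, L) = (½)*4 = 2)
D(v, s) = 4*s (D(v, s) = (s + s)*2 = (2*s)*2 = 4*s)
P(K) = -2 + K (P(K) = -8 + (K + 6) = -8 + (6 + K) = -2 + K)
p = -64 (p = (-26 + 10)*(-2 + 4*(6/4)) = -16*(-2 + 4*(6*(¼))) = -16*(-2 + 4*(3/2)) = -16*(-2 + 6) = -16*4 = -64)
((-4 + 0)*(-12 + 6))*p = ((-4 + 0)*(-12 + 6))*(-64) = -4*(-6)*(-64) = 24*(-64) = -1536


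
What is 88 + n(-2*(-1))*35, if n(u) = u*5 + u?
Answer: 508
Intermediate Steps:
n(u) = 6*u (n(u) = 5*u + u = 6*u)
88 + n(-2*(-1))*35 = 88 + (6*(-2*(-1)))*35 = 88 + (6*2)*35 = 88 + 12*35 = 88 + 420 = 508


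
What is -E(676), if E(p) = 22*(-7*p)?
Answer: 104104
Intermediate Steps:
E(p) = -154*p
-E(676) = -(-154)*676 = -1*(-104104) = 104104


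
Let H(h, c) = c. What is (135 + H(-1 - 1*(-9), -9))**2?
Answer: 15876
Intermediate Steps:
(135 + H(-1 - 1*(-9), -9))**2 = (135 - 9)**2 = 126**2 = 15876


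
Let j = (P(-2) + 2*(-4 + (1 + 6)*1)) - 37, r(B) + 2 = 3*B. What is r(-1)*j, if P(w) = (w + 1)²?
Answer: 150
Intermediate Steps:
r(B) = -2 + 3*B
P(w) = (1 + w)²
j = -30 (j = ((1 - 2)² + 2*(-4 + (1 + 6)*1)) - 37 = ((-1)² + 2*(-4 + 7*1)) - 37 = (1 + 2*(-4 + 7)) - 37 = (1 + 2*3) - 37 = (1 + 6) - 37 = 7 - 37 = -30)
r(-1)*j = (-2 + 3*(-1))*(-30) = (-2 - 3)*(-30) = -5*(-30) = 150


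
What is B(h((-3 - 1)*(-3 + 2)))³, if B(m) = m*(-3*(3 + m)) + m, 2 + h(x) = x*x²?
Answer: -1740124245952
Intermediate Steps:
h(x) = -2 + x³ (h(x) = -2 + x*x² = -2 + x³)
B(m) = m + m*(-9 - 3*m) (B(m) = m*(-9 - 3*m) + m = m + m*(-9 - 3*m))
B(h((-3 - 1)*(-3 + 2)))³ = (-(-2 + ((-3 - 1)*(-3 + 2))³)*(8 + 3*(-2 + ((-3 - 1)*(-3 + 2))³)))³ = (-(-2 + (-4*(-1))³)*(8 + 3*(-2 + (-4*(-1))³)))³ = (-(-2 + 4³)*(8 + 3*(-2 + 4³)))³ = (-(-2 + 64)*(8 + 3*(-2 + 64)))³ = (-1*62*(8 + 3*62))³ = (-1*62*(8 + 186))³ = (-1*62*194)³ = (-12028)³ = -1740124245952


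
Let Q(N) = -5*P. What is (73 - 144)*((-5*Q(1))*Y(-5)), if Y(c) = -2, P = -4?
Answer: -14200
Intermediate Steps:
Q(N) = 20 (Q(N) = -5*(-4) = 20)
(73 - 144)*((-5*Q(1))*Y(-5)) = (73 - 144)*(-5*20*(-2)) = -(-7100)*(-2) = -71*200 = -14200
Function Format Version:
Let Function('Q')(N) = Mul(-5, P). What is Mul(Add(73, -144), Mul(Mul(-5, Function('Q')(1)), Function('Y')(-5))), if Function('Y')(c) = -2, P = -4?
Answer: -14200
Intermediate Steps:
Function('Q')(N) = 20 (Function('Q')(N) = Mul(-5, -4) = 20)
Mul(Add(73, -144), Mul(Mul(-5, Function('Q')(1)), Function('Y')(-5))) = Mul(Add(73, -144), Mul(Mul(-5, 20), -2)) = Mul(-71, Mul(-100, -2)) = Mul(-71, 200) = -14200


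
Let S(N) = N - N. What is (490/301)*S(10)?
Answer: 0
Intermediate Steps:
S(N) = 0
(490/301)*S(10) = (490/301)*0 = (490*(1/301))*0 = (70/43)*0 = 0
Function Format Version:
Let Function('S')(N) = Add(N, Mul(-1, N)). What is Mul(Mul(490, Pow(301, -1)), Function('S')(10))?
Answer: 0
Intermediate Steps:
Function('S')(N) = 0
Mul(Mul(490, Pow(301, -1)), Function('S')(10)) = Mul(Mul(490, Pow(301, -1)), 0) = Mul(Mul(490, Rational(1, 301)), 0) = Mul(Rational(70, 43), 0) = 0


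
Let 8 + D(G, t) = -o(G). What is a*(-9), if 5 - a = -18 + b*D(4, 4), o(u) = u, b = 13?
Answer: -1611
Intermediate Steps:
D(G, t) = -8 - G
a = 179 (a = 5 - (-18 + 13*(-8 - 1*4)) = 5 - (-18 + 13*(-8 - 4)) = 5 - (-18 + 13*(-12)) = 5 - (-18 - 156) = 5 - 1*(-174) = 5 + 174 = 179)
a*(-9) = 179*(-9) = -1611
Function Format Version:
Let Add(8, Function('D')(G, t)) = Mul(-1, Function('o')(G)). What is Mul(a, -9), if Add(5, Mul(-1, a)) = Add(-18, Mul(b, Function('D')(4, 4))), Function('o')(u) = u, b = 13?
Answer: -1611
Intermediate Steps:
Function('D')(G, t) = Add(-8, Mul(-1, G))
a = 179 (a = Add(5, Mul(-1, Add(-18, Mul(13, Add(-8, Mul(-1, 4)))))) = Add(5, Mul(-1, Add(-18, Mul(13, Add(-8, -4))))) = Add(5, Mul(-1, Add(-18, Mul(13, -12)))) = Add(5, Mul(-1, Add(-18, -156))) = Add(5, Mul(-1, -174)) = Add(5, 174) = 179)
Mul(a, -9) = Mul(179, -9) = -1611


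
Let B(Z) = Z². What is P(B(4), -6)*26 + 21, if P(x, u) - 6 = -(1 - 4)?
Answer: 255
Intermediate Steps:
P(x, u) = 9 (P(x, u) = 6 - (1 - 4) = 6 - 1*(-3) = 6 + 3 = 9)
P(B(4), -6)*26 + 21 = 9*26 + 21 = 234 + 21 = 255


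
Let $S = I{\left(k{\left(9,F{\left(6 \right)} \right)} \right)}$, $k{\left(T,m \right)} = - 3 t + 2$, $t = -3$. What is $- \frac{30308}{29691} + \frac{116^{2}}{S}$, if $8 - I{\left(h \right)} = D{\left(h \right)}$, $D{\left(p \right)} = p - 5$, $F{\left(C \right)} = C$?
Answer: $\frac{199730740}{29691} \approx 6727.0$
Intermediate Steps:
$D{\left(p \right)} = -5 + p$
$k{\left(T,m \right)} = 11$ ($k{\left(T,m \right)} = \left(-3\right) \left(-3\right) + 2 = 9 + 2 = 11$)
$I{\left(h \right)} = 13 - h$ ($I{\left(h \right)} = 8 - \left(-5 + h\right) = 13 - h$)
$S = 2$ ($S = 13 - 11 = 2$)
$- \frac{30308}{29691} + \frac{116^{2}}{S} = - \frac{30308}{29691} + \frac{116^{2}}{2} = \left(-30308\right) \frac{1}{29691} + 13456 \cdot \frac{1}{2} = - \frac{30308}{29691} + 6728 = \frac{199730740}{29691}$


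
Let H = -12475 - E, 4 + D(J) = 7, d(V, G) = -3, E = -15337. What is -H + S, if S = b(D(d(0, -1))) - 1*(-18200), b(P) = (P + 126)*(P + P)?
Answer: 16112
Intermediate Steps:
D(J) = 3 (D(J) = -4 + 7 = 3)
H = 2862 (H = -12475 - 1*(-15337) = -12475 + 15337 = 2862)
b(P) = 2*P*(126 + P) (b(P) = (126 + P)*(2*P) = 2*P*(126 + P))
S = 18974 (S = 2*3*(126 + 3) - 1*(-18200) = 2*3*129 + 18200 = 774 + 18200 = 18974)
-H + S = -1*2862 + 18974 = -2862 + 18974 = 16112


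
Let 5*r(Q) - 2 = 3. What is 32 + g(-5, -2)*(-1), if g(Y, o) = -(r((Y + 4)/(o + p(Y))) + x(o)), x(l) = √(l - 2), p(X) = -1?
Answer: 33 + 2*I ≈ 33.0 + 2.0*I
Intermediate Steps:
x(l) = √(-2 + l)
r(Q) = 1 (r(Q) = ⅖ + (⅕)*3 = ⅖ + ⅗ = 1)
g(Y, o) = -1 - √(-2 + o) (g(Y, o) = -(1 + √(-2 + o)) = -1 - √(-2 + o))
32 + g(-5, -2)*(-1) = 32 + (-1 - √(-2 - 2))*(-1) = 32 + (-1 - √(-4))*(-1) = 32 + (-1 - 2*I)*(-1) = 32 + (1 + 2*I) = 33 + 2*I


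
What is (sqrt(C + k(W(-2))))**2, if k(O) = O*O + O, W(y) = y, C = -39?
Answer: -37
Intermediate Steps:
k(O) = O + O**2 (k(O) = O**2 + O = O + O**2)
(sqrt(C + k(W(-2))))**2 = (sqrt(-39 - 2*(1 - 2)))**2 = (sqrt(-39 - 2*(-1)))**2 = (sqrt(-39 + 2))**2 = (sqrt(-37))**2 = (I*sqrt(37))**2 = -37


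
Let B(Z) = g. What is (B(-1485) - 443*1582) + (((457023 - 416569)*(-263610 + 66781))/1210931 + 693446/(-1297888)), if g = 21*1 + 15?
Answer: -555866937340245177/785826406864 ≈ -7.0737e+5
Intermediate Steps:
g = 36 (g = 21 + 15 = 36)
B(Z) = 36
(B(-1485) - 443*1582) + (((457023 - 416569)*(-263610 + 66781))/1210931 + 693446/(-1297888)) = (36 - 443*1582) + (((457023 - 416569)*(-263610 + 66781))/1210931 + 693446/(-1297888)) = (36 - 700826) + ((40454*(-196829))*(1/1210931) + 693446*(-1/1297888)) = -700790 + (-7962520366*1/1210931 - 346723/648944) = -700790 + (-7962520366/1210931 - 346723/648944) = -700790 - 5167649674022617/785826406864 = -555866937340245177/785826406864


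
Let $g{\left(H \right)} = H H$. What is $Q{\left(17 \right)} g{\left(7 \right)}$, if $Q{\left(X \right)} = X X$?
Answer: $14161$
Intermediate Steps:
$Q{\left(X \right)} = X^{2}$
$g{\left(H \right)} = H^{2}$
$Q{\left(17 \right)} g{\left(7 \right)} = 17^{2} \cdot 7^{2} = 289 \cdot 49 = 14161$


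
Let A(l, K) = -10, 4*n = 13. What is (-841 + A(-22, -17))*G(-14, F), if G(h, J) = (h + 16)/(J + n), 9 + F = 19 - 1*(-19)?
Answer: -6808/129 ≈ -52.775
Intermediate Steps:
n = 13/4 (n = (1/4)*13 = 13/4 ≈ 3.2500)
F = 29 (F = -9 + (19 - 1*(-19)) = -9 + (19 + 19) = -9 + 38 = 29)
G(h, J) = (16 + h)/(13/4 + J) (G(h, J) = (h + 16)/(J + 13/4) = (16 + h)/(13/4 + J))
(-841 + A(-22, -17))*G(-14, F) = (-841 - 10)*(4*(16 - 14)/(13 + 4*29)) = -3404*2/(13 + 116) = -3404*2/129 = -851*8/129 = -6808/129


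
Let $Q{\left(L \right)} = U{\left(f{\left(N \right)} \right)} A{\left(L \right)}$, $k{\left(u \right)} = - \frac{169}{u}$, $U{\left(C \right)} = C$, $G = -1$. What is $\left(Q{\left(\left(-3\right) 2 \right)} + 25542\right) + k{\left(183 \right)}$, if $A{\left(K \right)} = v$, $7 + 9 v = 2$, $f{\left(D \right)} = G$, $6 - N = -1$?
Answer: $\frac{14022356}{549} \approx 25542.0$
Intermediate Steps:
$N = 7$ ($N = 6 - -1 = 6 + 1 = 7$)
$f{\left(D \right)} = -1$
$v = - \frac{5}{9}$ ($v = - \frac{7}{9} + \frac{1}{9} \cdot 2 = - \frac{7}{9} + \frac{2}{9} = - \frac{5}{9} \approx -0.55556$)
$A{\left(K \right)} = - \frac{5}{9}$
$Q{\left(L \right)} = \frac{5}{9}$ ($Q{\left(L \right)} = \left(-1\right) \left(- \frac{5}{9}\right) = \frac{5}{9}$)
$\left(Q{\left(\left(-3\right) 2 \right)} + 25542\right) + k{\left(183 \right)} = \left(\frac{5}{9} + 25542\right) - \frac{169}{183} = \frac{229883}{9} - \frac{169}{183} = \frac{14022356}{549}$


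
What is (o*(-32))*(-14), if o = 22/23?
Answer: 9856/23 ≈ 428.52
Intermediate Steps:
o = 22/23 (o = 22*(1/23) = 22/23 ≈ 0.95652)
(o*(-32))*(-14) = ((22/23)*(-32))*(-14) = -704/23*(-14) = 9856/23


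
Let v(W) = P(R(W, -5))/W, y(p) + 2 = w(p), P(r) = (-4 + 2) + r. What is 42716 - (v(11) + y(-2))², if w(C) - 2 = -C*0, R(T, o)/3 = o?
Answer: 5168347/121 ≈ 42714.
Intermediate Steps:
R(T, o) = 3*o
w(C) = 2 (w(C) = 2 - C*0 = 2 - 1*0 = 2 + 0 = 2)
P(r) = -2 + r
y(p) = 0 (y(p) = -2 + 2 = 0)
v(W) = -17/W (v(W) = (-2 + 3*(-5))/W = (-2 - 15)/W = -17/W)
42716 - (v(11) + y(-2))² = 42716 - (-17/11 + 0)² = 42716 - (-17/11)² = 42716 - 1*289/121 = 42716 - 289/121 = 5168347/121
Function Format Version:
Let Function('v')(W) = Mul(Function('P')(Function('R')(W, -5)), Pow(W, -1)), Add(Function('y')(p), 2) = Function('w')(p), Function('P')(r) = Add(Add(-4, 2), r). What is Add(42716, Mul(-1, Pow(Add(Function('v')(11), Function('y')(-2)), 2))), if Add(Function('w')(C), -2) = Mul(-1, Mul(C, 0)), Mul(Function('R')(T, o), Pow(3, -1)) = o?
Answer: Rational(5168347, 121) ≈ 42714.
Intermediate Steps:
Function('R')(T, o) = Mul(3, o)
Function('w')(C) = 2 (Function('w')(C) = Add(2, Mul(-1, Mul(C, 0))) = Add(2, Mul(-1, 0)) = Add(2, 0) = 2)
Function('P')(r) = Add(-2, r)
Function('y')(p) = 0 (Function('y')(p) = Add(-2, 2) = 0)
Function('v')(W) = Mul(-17, Pow(W, -1)) (Function('v')(W) = Mul(Add(-2, Mul(3, -5)), Pow(W, -1)) = Mul(Add(-2, -15), Pow(W, -1)) = Mul(-17, Pow(W, -1)))
Add(42716, Mul(-1, Pow(Add(Function('v')(11), Function('y')(-2)), 2))) = Add(42716, Mul(-1, Pow(Add(Mul(-17, Pow(11, -1)), 0), 2))) = Add(42716, Mul(-1, Pow(Add(Mul(-17, Rational(1, 11)), 0), 2))) = Add(42716, Mul(-1, Pow(Add(Rational(-17, 11), 0), 2))) = Add(42716, Mul(-1, Pow(Rational(-17, 11), 2))) = Add(42716, Mul(-1, Rational(289, 121))) = Add(42716, Rational(-289, 121)) = Rational(5168347, 121)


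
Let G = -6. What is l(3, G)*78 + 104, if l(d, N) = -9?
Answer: -598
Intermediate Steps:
l(3, G)*78 + 104 = -9*78 + 104 = -702 + 104 = -598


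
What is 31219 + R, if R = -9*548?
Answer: 26287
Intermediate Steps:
R = -4932
31219 + R = 31219 - 4932 = 26287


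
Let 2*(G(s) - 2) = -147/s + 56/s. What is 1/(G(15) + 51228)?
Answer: 30/1536809 ≈ 1.9521e-5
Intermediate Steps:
G(s) = 2 - 91/(2*s) (G(s) = 2 + (-147/s + 56/s)/2 = 2 + (-91/s)/2 = 2 - 91/(2*s))
1/(G(15) + 51228) = 1/((2 - 91/2/15) + 51228) = 1/((2 - 91/2*1/15) + 51228) = 1/((2 - 91/30) + 51228) = 1/(-31/30 + 51228) = 1/(1536809/30) = 30/1536809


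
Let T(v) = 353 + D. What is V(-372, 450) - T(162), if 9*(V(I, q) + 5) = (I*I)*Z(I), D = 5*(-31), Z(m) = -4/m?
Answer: -113/3 ≈ -37.667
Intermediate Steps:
D = -155
V(I, q) = -5 - 4*I/9 (V(I, q) = -5 + ((I*I)*(-4/I))/9 = -5 + (I**2*(-4/I))/9 = -5 + (-4*I)/9 = -5 - 4*I/9)
T(v) = 198 (T(v) = 353 - 155 = 198)
V(-372, 450) - T(162) = (-5 - 4/9*(-372)) - 1*198 = (-5 + 496/3) - 198 = 481/3 - 198 = -113/3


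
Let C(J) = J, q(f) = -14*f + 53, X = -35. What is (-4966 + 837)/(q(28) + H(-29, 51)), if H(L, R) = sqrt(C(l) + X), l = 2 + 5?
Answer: 1399731/114949 + 8258*I*sqrt(7)/114949 ≈ 12.177 + 0.19007*I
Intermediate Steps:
l = 7
q(f) = 53 - 14*f
H(L, R) = 2*I*sqrt(7) (H(L, R) = sqrt(7 - 35) = sqrt(-28) = 2*I*sqrt(7))
(-4966 + 837)/(q(28) + H(-29, 51)) = (-4966 + 837)/((53 - 14*28) + 2*I*sqrt(7)) = -4129/((53 - 392) + 2*I*sqrt(7)) = -4129/(-339 + 2*I*sqrt(7))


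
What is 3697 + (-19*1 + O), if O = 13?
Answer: 3691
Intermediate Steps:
3697 + (-19*1 + O) = 3697 + (-19*1 + 13) = 3697 + (-19 + 13) = 3697 - 6 = 3691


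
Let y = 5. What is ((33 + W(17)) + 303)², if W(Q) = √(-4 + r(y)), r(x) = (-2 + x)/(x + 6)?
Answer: (3696 + I*√451)²/121 ≈ 1.1289e+5 + 1297.4*I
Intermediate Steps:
r(x) = (-2 + x)/(6 + x)
W(Q) = I*√451/11 (W(Q) = √(-4 + (-2 + 5)/(6 + 5)) = √(-4 + 3/11) = √(-41/11) = I*√451/11)
((33 + W(17)) + 303)² = ((33 + I*√451/11) + 303)² = (336 + I*√451/11)²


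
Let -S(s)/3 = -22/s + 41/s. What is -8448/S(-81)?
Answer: -228096/19 ≈ -12005.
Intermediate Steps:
S(s) = -57/s (S(s) = -3*(-22/s + 41/s) = -57/s)
-8448/S(-81) = -8448/((-57/(-81))) = -8448/((-57*(-1/81))) = -8448/19/27 = -8448*27/19 = -228096/19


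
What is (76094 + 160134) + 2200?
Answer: 238428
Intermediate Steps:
(76094 + 160134) + 2200 = 236228 + 2200 = 238428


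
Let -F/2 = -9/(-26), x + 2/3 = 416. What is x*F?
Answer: -3738/13 ≈ -287.54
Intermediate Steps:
x = 1246/3 (x = -⅔ + 416 = 1246/3 ≈ 415.33)
F = -9/13 (F = -(-18)/(-26) = -(-18)*(-1)/26 = -2*9/26 = -9/13 ≈ -0.69231)
x*F = (1246/3)*(-9/13) = -3738/13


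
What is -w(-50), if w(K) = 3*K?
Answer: 150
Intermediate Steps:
-w(-50) = -3*(-50) = -1*(-150) = 150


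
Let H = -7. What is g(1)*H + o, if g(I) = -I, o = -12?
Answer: -5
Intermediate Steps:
g(1)*H + o = -1*1*(-7) - 12 = -1*(-7) - 12 = 7 - 12 = -5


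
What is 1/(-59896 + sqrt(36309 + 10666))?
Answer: -59896/3587483841 - 5*sqrt(1879)/3587483841 ≈ -1.6756e-5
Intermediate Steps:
1/(-59896 + sqrt(36309 + 10666)) = 1/(-59896 + sqrt(46975)) = 1/(-59896 + 5*sqrt(1879))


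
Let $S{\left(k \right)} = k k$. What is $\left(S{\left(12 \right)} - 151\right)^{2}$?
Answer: $49$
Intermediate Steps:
$S{\left(k \right)} = k^{2}$
$\left(S{\left(12 \right)} - 151\right)^{2} = \left(12^{2} - 151\right)^{2} = \left(144 - 151\right)^{2} = \left(-7\right)^{2} = 49$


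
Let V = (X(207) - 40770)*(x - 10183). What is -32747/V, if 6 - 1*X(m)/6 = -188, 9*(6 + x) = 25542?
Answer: -32747/291143706 ≈ -0.00011248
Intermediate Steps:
x = 2832 (x = -6 + (⅑)*25542 = -6 + 2838 = 2832)
X(m) = 1164 (X(m) = 36 - 6*(-188) = 36 + 1128 = 1164)
V = 291143706 (V = (1164 - 40770)*(2832 - 10183) = -39606*(-7351) = 291143706)
-32747/V = -32747/291143706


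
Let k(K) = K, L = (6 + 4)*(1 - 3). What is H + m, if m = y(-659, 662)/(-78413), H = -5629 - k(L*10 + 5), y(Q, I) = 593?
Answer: -426096835/78413 ≈ -5434.0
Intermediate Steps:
L = -20 (L = 10*(-2) = -20)
H = -5434 (H = -5629 - (-20*10 + 5) = -5629 - (-200 + 5) = -5629 - 1*(-195) = -5629 + 195 = -5434)
m = -593/78413 (m = 593/(-78413) = 593*(-1/78413) = -593/78413 ≈ -0.0075625)
H + m = -5434 - 593/78413 = -426096835/78413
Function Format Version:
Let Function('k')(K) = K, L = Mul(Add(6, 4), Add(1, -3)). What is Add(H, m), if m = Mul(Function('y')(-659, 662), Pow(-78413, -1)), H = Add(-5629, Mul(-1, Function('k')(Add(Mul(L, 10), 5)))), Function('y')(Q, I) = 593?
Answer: Rational(-426096835, 78413) ≈ -5434.0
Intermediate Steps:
L = -20 (L = Mul(10, -2) = -20)
H = -5434 (H = Add(-5629, Mul(-1, Add(Mul(-20, 10), 5))) = Add(-5629, Mul(-1, Add(-200, 5))) = Add(-5629, Mul(-1, -195)) = Add(-5629, 195) = -5434)
m = Rational(-593, 78413) (m = Mul(593, Pow(-78413, -1)) = Mul(593, Rational(-1, 78413)) = Rational(-593, 78413) ≈ -0.0075625)
Add(H, m) = Add(-5434, Rational(-593, 78413)) = Rational(-426096835, 78413)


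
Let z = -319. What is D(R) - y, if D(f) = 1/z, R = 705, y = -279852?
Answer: 89272787/319 ≈ 2.7985e+5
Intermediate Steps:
D(f) = -1/319 (D(f) = 1/(-319) = -1/319)
D(R) - y = -1/319 - 1*(-279852) = -1/319 + 279852 = 89272787/319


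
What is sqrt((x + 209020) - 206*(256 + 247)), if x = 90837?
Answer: sqrt(196239) ≈ 442.99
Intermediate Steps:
sqrt((x + 209020) - 206*(256 + 247)) = sqrt((90837 + 209020) - 206*(256 + 247)) = sqrt(299857 - 206*503) = sqrt(299857 - 103618) = sqrt(196239)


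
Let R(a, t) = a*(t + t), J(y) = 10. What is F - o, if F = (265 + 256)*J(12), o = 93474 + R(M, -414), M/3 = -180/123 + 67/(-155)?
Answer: -590842468/6355 ≈ -92973.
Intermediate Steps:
M = -36141/6355 (M = 3*(-180/123 + 67/(-155)) = 3*(-180*1/123 + 67*(-1/155)) = 3*(-60/41 - 67/155) = 3*(-12047/6355) = -36141/6355 ≈ -5.6870)
R(a, t) = 2*a*t (R(a, t) = a*(2*t) = 2*a*t)
o = 623952018/6355 (o = 93474 + 2*(-36141/6355)*(-414) = 93474 + 29924748/6355 = 623952018/6355 ≈ 98183.)
F = 5210 (F = (265 + 256)*10 = 521*10 = 5210)
F - o = 5210 - 1*623952018/6355 = 5210 - 623952018/6355 = -590842468/6355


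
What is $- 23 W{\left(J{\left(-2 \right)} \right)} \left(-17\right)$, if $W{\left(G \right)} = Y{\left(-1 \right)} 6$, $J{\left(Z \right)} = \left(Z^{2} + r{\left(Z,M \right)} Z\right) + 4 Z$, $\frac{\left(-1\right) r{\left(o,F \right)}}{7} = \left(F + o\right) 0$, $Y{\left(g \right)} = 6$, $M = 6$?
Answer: $14076$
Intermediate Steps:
$r{\left(o,F \right)} = 0$ ($r{\left(o,F \right)} = - 7 \left(F + o\right) 0 = \left(-7\right) 0 = 0$)
$J{\left(Z \right)} = Z^{2} + 4 Z$ ($J{\left(Z \right)} = \left(Z^{2} + 0 Z\right) + 4 Z = \left(Z^{2} + 0\right) + 4 Z = Z^{2} + 4 Z$)
$W{\left(G \right)} = 36$ ($W{\left(G \right)} = 6 \cdot 6 = 36$)
$- 23 W{\left(J{\left(-2 \right)} \right)} \left(-17\right) = \left(-23\right) 36 \left(-17\right) = \left(-828\right) \left(-17\right) = 14076$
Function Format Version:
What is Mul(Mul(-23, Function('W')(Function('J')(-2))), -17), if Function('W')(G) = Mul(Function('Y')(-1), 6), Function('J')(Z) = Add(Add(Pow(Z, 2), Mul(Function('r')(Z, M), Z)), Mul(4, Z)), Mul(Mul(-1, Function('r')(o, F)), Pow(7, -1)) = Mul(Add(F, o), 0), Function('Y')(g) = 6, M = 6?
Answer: 14076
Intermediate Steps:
Function('r')(o, F) = 0 (Function('r')(o, F) = Mul(-7, Mul(Add(F, o), 0)) = Mul(-7, 0) = 0)
Function('J')(Z) = Add(Pow(Z, 2), Mul(4, Z)) (Function('J')(Z) = Add(Add(Pow(Z, 2), Mul(0, Z)), Mul(4, Z)) = Add(Add(Pow(Z, 2), 0), Mul(4, Z)) = Add(Pow(Z, 2), Mul(4, Z)))
Function('W')(G) = 36 (Function('W')(G) = Mul(6, 6) = 36)
Mul(Mul(-23, Function('W')(Function('J')(-2))), -17) = Mul(Mul(-23, 36), -17) = Mul(-828, -17) = 14076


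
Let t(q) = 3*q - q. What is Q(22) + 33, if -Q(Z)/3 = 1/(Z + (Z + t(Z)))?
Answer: 2901/88 ≈ 32.966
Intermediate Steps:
t(q) = 2*q
Q(Z) = -3/(4*Z) (Q(Z) = -3/(Z + (Z + 2*Z)) = -3/(Z + 3*Z) = -3*1/(4*Z) = -3/(4*Z))
Q(22) + 33 = -¾/22 + 33 = -¾*1/22 + 33 = -3/88 + 33 = 2901/88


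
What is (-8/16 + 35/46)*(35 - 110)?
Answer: -450/23 ≈ -19.565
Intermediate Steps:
(-8/16 + 35/46)*(35 - 110) = (-8*1/16 + 35*(1/46))*(-75) = (-1/2 + 35/46)*(-75) = (6/23)*(-75) = -450/23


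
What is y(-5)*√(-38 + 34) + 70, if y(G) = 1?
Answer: 70 + 2*I ≈ 70.0 + 2.0*I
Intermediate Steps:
y(-5)*√(-38 + 34) + 70 = 1*√(-38 + 34) + 70 = 1*√(-4) + 70 = 1*(2*I) + 70 = 2*I + 70 = 70 + 2*I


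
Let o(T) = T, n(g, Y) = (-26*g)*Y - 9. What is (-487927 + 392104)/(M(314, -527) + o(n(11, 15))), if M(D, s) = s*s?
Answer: -95823/273430 ≈ -0.35045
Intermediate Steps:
M(D, s) = s²
n(g, Y) = -9 - 26*Y*g (n(g, Y) = -26*Y*g - 9 = -9 - 26*Y*g)
(-487927 + 392104)/(M(314, -527) + o(n(11, 15))) = (-487927 + 392104)/((-527)² + (-9 - 26*15*11)) = -95823/(277729 + (-9 - 4290)) = -95823/(277729 - 4299) = -95823/273430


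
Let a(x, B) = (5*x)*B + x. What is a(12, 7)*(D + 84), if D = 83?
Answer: 72144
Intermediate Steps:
a(x, B) = x + 5*B*x (a(x, B) = 5*B*x + x = x + 5*B*x)
a(12, 7)*(D + 84) = (12*(1 + 5*7))*(83 + 84) = (12*(1 + 35))*167 = (12*36)*167 = 432*167 = 72144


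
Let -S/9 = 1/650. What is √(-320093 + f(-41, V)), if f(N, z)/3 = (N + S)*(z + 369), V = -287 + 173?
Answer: I*√5939819210/130 ≈ 592.85*I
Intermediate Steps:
S = -9/650 ≈ -0.013846
V = -114
f(N, z) = 3*(369 + z)*(-9/650 + N) (f(N, z) = 3*((N - 9/650)*(z + 369)) = 3*((-9/650 + N)*(369 + z)) = 3*((369 + z)*(-9/650 + N)) = 3*(369 + z)*(-9/650 + N))
√(-320093 + f(-41, V)) = √(-320093 + (-9963/650 + 1107*(-41) - 27/650*(-114) + 3*(-41)*(-114))) = √(-320093 + (-9963/650 - 45387 + 1539/325 + 14022)) = √(-320093 - 4078827/130) = √(-45690917/130) = I*√5939819210/130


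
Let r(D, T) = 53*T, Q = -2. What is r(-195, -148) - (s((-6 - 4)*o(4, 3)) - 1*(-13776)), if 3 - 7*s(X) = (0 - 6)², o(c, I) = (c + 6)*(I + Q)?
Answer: -151307/7 ≈ -21615.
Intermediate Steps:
o(c, I) = (-2 + I)*(6 + c) (o(c, I) = (c + 6)*(I - 2) = (6 + c)*(-2 + I) = (-2 + I)*(6 + c))
s(X) = -33/7 (s(X) = 3/7 - (0 - 6)²/7 = 3/7 - ⅐*(-6)² = 3/7 - ⅐*36 = 3/7 - 36/7 = -33/7)
r(-195, -148) - (s((-6 - 4)*o(4, 3)) - 1*(-13776)) = 53*(-148) - (-33/7 - 1*(-13776)) = -7844 - (-33/7 + 13776) = -7844 - 1*96399/7 = -7844 - 96399/7 = -151307/7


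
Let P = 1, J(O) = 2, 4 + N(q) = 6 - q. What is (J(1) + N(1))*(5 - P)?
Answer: 12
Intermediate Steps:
N(q) = 2 - q (N(q) = -4 + (6 - q) = 2 - q)
(J(1) + N(1))*(5 - P) = (2 + (2 - 1*1))*(5 - 1*1) = (2 + (2 - 1))*(5 - 1) = (2 + 1)*4 = 3*4 = 12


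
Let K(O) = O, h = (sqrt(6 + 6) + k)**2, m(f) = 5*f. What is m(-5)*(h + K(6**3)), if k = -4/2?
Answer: -5800 + 200*sqrt(3) ≈ -5453.6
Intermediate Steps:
k = -2 (k = -4*1/2 = -2)
h = (-2 + 2*sqrt(3))**2 (h = (sqrt(6 + 6) - 2)**2 = (sqrt(12) - 2)**2 = (2*sqrt(3) - 2)**2 = (-2 + 2*sqrt(3))**2 ≈ 2.1436)
m(-5)*(h + K(6**3)) = (5*(-5))*((16 - 8*sqrt(3)) + 6**3) = -25*((16 - 8*sqrt(3)) + 216) = -25*(232 - 8*sqrt(3)) = -5800 + 200*sqrt(3)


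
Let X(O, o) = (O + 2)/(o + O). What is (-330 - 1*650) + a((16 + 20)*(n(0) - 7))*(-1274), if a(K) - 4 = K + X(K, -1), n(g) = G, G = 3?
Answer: 25539192/145 ≈ 1.7613e+5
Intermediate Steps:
n(g) = 3
X(O, o) = (2 + O)/(O + o)
a(K) = 4 + K + (2 + K)/(-1 + K) (a(K) = 4 + (K + (2 + K)/(K - 1)) = 4 + (K + (2 + K)/(-1 + K)) = 4 + K + (2 + K)/(-1 + K))
(-330 - 1*650) + a((16 + 20)*(n(0) - 7))*(-1274) = (-330 - 1*650) + ((-2 + ((16 + 20)*(3 - 7))**2 + 4*((16 + 20)*(3 - 7)))/(-1 + (16 + 20)*(3 - 7)))*(-1274) = (-330 - 650) + ((-2 + (36*(-4))**2 + 4*(36*(-4)))/(-1 + 36*(-4)))*(-1274) = -980 + ((-2 + (-144)**2 + 4*(-144))/(-1 - 144))*(-1274) = -980 + ((-2 + 20736 - 576)/(-145))*(-1274) = -980 - 1/145*20158*(-1274) = -980 - 20158/145*(-1274) = -980 + 25681292/145 = 25539192/145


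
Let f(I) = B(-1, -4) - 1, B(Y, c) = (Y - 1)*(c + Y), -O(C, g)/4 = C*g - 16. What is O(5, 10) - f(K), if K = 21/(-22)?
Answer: -145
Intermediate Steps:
K = -21/22 (K = 21*(-1/22) = -21/22 ≈ -0.95455)
O(C, g) = 64 - 4*C*g (O(C, g) = -4*(C*g - 16) = -4*(-16 + C*g) = 64 - 4*C*g)
B(Y, c) = (-1 + Y)*(Y + c)
f(I) = 9 (f(I) = ((-1)**2 - 1*(-1) - 1*(-4) - 1*(-4)) - 1 = (1 + 1 + 4 + 4) - 1 = 10 - 1 = 9)
O(5, 10) - f(K) = (64 - 4*5*10) - 1*9 = (64 - 200) - 9 = -136 - 9 = -145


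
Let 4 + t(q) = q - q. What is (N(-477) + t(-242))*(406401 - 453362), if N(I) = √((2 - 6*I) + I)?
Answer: 187844 - 46961*√2387 ≈ -2.1065e+6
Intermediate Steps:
N(I) = √(2 - 5*I)
t(q) = -4 (t(q) = -4 + (q - q) = -4 + 0 = -4)
(N(-477) + t(-242))*(406401 - 453362) = (√(2 - 5*(-477)) - 4)*(406401 - 453362) = (√(2 + 2385) - 4)*(-46961) = (√2387 - 4)*(-46961) = (-4 + √2387)*(-46961) = 187844 - 46961*√2387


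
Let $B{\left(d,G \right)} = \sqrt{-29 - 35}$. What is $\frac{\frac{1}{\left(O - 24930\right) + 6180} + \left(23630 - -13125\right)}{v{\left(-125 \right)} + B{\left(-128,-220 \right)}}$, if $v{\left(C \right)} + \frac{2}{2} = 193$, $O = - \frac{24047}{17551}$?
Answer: $\frac{36288795521052}{189893756369} - \frac{3024066293421 i}{379787512738} \approx 191.1 - 7.9625 i$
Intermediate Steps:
$O = - \frac{24047}{17551}$ ($O = \left(-24047\right) \frac{1}{17551} = - \frac{24047}{17551} \approx -1.3701$)
$v{\left(C \right)} = 192$ ($v{\left(C \right)} = -1 + 193 = 192$)
$B{\left(d,G \right)} = 8 i$ ($B{\left(d,G \right)} = \sqrt{-64} = 8 i$)
$\frac{\frac{1}{\left(O - 24930\right) + 6180} + \left(23630 - -13125\right)}{v{\left(-125 \right)} + B{\left(-128,-220 \right)}} = \frac{\frac{1}{\left(- \frac{24047}{17551} - 24930\right) + 6180} + \left(23630 - -13125\right)}{192 + 8 i} = \left(\frac{1}{\left(- \frac{24047}{17551} - 24930\right) + 6180} + \left(23630 + 13125\right)\right) \frac{192 - 8 i}{36928} = \left(\frac{1}{- \frac{437570477}{17551} + 6180} + 36755\right) \frac{192 - 8 i}{36928} = \left(\frac{1}{- \frac{329105297}{17551}} + 36755\right) \frac{192 - 8 i}{36928} = \left(- \frac{17551}{329105297} + 36755\right) \frac{192 - 8 i}{36928} = \frac{12096265173684 \frac{192 - 8 i}{36928}}{329105297} = \frac{3024066293421 \left(192 - 8 i\right)}{3038300101904}$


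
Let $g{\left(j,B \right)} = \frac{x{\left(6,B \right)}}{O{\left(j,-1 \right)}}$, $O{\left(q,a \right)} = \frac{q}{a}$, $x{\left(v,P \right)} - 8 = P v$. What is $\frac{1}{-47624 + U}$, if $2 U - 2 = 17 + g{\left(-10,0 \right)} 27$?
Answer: $- \frac{10}{476037} \approx -2.1007 \cdot 10^{-5}$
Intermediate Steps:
$x{\left(v,P \right)} = 8 + P v$
$g{\left(j,B \right)} = - \frac{8 + 6 B}{j}$ ($g{\left(j,B \right)} = \frac{8 + B 6}{j \frac{1}{-1}} = \frac{8 + 6 B}{j \left(-1\right)} = \frac{8 + 6 B}{\left(-1\right) j} = \left(8 + 6 B\right) \left(- \frac{1}{j}\right) = - \frac{8 + 6 B}{j}$)
$U = \frac{203}{10}$ ($U = 1 + \frac{17 + \frac{2 \left(-4 - 0\right)}{-10} \cdot 27}{2} = 1 + \frac{17 + 2 \left(- \frac{1}{10}\right) \left(-4 + 0\right) 27}{2} = 1 + \frac{17 + 2 \left(- \frac{1}{10}\right) \left(-4\right) 27}{2} = 1 + \frac{17 + \frac{4}{5} \cdot 27}{2} = 1 + \frac{17 + \frac{108}{5}}{2} = 1 + \frac{1}{2} \cdot \frac{193}{5} = 1 + \frac{193}{10} = \frac{203}{10} \approx 20.3$)
$\frac{1}{-47624 + U} = \frac{1}{-47624 + \frac{203}{10}} = \frac{1}{- \frac{476037}{10}} = - \frac{10}{476037}$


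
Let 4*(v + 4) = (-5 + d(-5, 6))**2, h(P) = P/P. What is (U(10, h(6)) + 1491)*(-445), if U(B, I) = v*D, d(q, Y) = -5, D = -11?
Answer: -560700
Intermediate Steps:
h(P) = 1
v = 21 (v = -4 + (-5 - 5)**2/4 = -4 + (1/4)*(-10)**2 = -4 + (1/4)*100 = -4 + 25 = 21)
U(B, I) = -231 (U(B, I) = 21*(-11) = -231)
(U(10, h(6)) + 1491)*(-445) = (-231 + 1491)*(-445) = 1260*(-445) = -560700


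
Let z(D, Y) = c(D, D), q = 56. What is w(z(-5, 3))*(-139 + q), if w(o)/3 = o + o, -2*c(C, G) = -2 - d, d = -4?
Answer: 498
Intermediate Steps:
c(C, G) = -1 (c(C, G) = -(-2 - 1*(-4))/2 = -(-2 + 4)/2 = -½*2 = -1)
z(D, Y) = -1
w(o) = 6*o (w(o) = 3*(o + o) = 3*(2*o) = 6*o)
w(z(-5, 3))*(-139 + q) = (6*(-1))*(-139 + 56) = -6*(-83) = 498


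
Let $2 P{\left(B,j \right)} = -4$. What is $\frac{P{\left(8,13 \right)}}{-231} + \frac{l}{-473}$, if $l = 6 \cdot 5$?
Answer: $- \frac{544}{9933} \approx -0.054767$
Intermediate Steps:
$P{\left(B,j \right)} = -2$ ($P{\left(B,j \right)} = \frac{1}{2} \left(-4\right) = -2$)
$l = 30$
$\frac{P{\left(8,13 \right)}}{-231} + \frac{l}{-473} = - \frac{2}{-231} + \frac{30}{-473} = \left(-2\right) \left(- \frac{1}{231}\right) + 30 \left(- \frac{1}{473}\right) = \frac{2}{231} - \frac{30}{473} = - \frac{544}{9933}$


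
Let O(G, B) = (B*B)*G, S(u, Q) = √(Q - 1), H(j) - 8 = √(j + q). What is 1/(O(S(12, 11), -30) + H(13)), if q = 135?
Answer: 1/(2*(4 + √37 + 450*√10)) ≈ 0.00034889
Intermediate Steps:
H(j) = 8 + √(135 + j) (H(j) = 8 + √(j + 135) = 8 + √(135 + j))
S(u, Q) = √(-1 + Q)
O(G, B) = G*B² (O(G, B) = B²*G = G*B²)
1/(O(S(12, 11), -30) + H(13)) = 1/(√(-1 + 11)*(-30)² + (8 + √(135 + 13))) = 1/(√10*900 + (8 + √148)) = 1/(900*√10 + (8 + 2*√37)) = 1/(8 + 2*√37 + 900*√10)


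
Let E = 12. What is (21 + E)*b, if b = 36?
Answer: 1188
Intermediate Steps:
(21 + E)*b = (21 + 12)*36 = 33*36 = 1188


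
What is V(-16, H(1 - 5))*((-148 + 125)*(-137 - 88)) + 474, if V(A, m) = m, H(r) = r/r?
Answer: 5649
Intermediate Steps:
H(r) = 1
V(-16, H(1 - 5))*((-148 + 125)*(-137 - 88)) + 474 = 1*((-148 + 125)*(-137 - 88)) + 474 = 1*(-23*(-225)) + 474 = 1*5175 + 474 = 5175 + 474 = 5649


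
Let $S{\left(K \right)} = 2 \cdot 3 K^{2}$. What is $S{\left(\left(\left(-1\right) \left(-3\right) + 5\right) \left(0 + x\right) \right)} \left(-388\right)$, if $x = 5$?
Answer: $-3724800$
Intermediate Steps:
$S{\left(K \right)} = 6 K^{2}$
$S{\left(\left(\left(-1\right) \left(-3\right) + 5\right) \left(0 + x\right) \right)} \left(-388\right) = 6 \left(\left(\left(-1\right) \left(-3\right) + 5\right) \left(0 + 5\right)\right)^{2} \left(-388\right) = 6 \left(\left(3 + 5\right) 5\right)^{2} \left(-388\right) = 6 \left(8 \cdot 5\right)^{2} \left(-388\right) = 6 \cdot 40^{2} \left(-388\right) = 6 \cdot 1600 \left(-388\right) = 9600 \left(-388\right) = -3724800$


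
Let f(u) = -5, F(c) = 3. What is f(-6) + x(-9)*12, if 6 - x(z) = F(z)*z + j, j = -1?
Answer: 403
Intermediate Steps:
x(z) = 7 - 3*z (x(z) = 6 - (3*z - 1) = 6 - (-1 + 3*z) = 6 + (1 - 3*z) = 7 - 3*z)
f(-6) + x(-9)*12 = -5 + (7 - 3*(-9))*12 = -5 + (7 + 27)*12 = -5 + 34*12 = -5 + 408 = 403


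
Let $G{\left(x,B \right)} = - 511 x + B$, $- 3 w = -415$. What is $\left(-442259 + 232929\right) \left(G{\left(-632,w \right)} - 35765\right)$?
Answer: $- \frac{180437436080}{3} \approx -6.0146 \cdot 10^{10}$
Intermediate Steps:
$w = \frac{415}{3}$ ($w = \left(- \frac{1}{3}\right) \left(-415\right) = \frac{415}{3} \approx 138.33$)
$G{\left(x,B \right)} = B - 511 x$
$\left(-442259 + 232929\right) \left(G{\left(-632,w \right)} - 35765\right) = \left(-442259 + 232929\right) \left(\left(\frac{415}{3} - -322952\right) - 35765\right) = - 209330 \left(\left(\frac{415}{3} + 322952\right) - 35765\right) = - 209330 \left(\frac{969271}{3} - 35765\right) = \left(-209330\right) \frac{861976}{3} = - \frac{180437436080}{3}$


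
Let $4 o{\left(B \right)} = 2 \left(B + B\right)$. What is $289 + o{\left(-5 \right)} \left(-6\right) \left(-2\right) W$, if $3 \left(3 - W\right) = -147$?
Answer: $-2831$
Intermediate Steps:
$o{\left(B \right)} = B$ ($o{\left(B \right)} = \frac{2 \left(B + B\right)}{4} = \frac{2 \cdot 2 B}{4} = \frac{4 B}{4} = B$)
$W = 52$ ($W = 3 - -49 = 3 + 49 = 52$)
$289 + o{\left(-5 \right)} \left(-6\right) \left(-2\right) W = 289 + \left(-5\right) \left(-6\right) \left(-2\right) 52 = 289 + 30 \left(-2\right) 52 = 289 - 3120 = -2831$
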